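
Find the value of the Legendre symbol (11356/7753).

(11356/7753)
  = (3603/7753)    [11356 ≡ 3603 mod 7753]
  = (7753/3603)    [QR: 7753 ≡ 1 mod 4, sign kept]
  = (547/3603)    [7753 ≡ 547 mod 3603]
  = -(3603/547)    [QR: both ≡ 3 mod 4, sign flips]
  = -(321/547)    [3603 ≡ 321 mod 547]
  = -(547/321)    [QR: 321 ≡ 1 mod 4, sign kept]
  = -(226/321)    [547 ≡ 226 mod 321]
  = -(113/321)    [321 ≡ 1 mod 8 ⇒ (2/321) = +1]
  = -(321/113)    [QR: 113 ≡ 1 mod 4, sign kept]
  = -(95/113)    [321 ≡ 95 mod 113]
  = -(113/95)    [QR: 113 ≡ 1 mod 4, sign kept]
  = -(18/95)    [113 ≡ 18 mod 95]
  = -(9/95)    [95 ≡ 7 mod 8 ⇒ (2/95) = +1]
  = -(95/9)    [QR: 9 ≡ 1 mod 4, sign kept]
  = -(5/9)    [95 ≡ 5 mod 9]
  = -(9/5)    [QR: 5 ≡ 1 mod 4, sign kept]
  = -(4/5)    [9 ≡ 4 mod 5]
  = -(1/5)    [5 ≡ 5 mod 8 ⇒ (2/5)^2 = +1]
  = -1    [(1/5) = 1]

-1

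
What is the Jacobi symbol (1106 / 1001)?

0

Reduce the numerator: 1106 ≡ 105 (mod 1001), so (1106 / 1001) = (105 / 1001).
105 ≡ 1 (mod 4), so quadratic reciprocity gives (105 / 1001) = (1001 / 105). Reduce: 1001 ≡ 56 (mod 105). Now have (56 / 105).
Factor out 2: 56 = 2^3·7. Since 105 ≡ 1 (mod 8), (2 / 105) = +1, and (2 / 105)^3 = +1. Now have (7 / 105).
105 ≡ 1 (mod 4), so quadratic reciprocity gives (7 / 105) = (105 / 7). Reduce: 105 ≡ 0 (mod 7). Now have (0 / 7).
The numerator is now 0 with denominator 7 > 1: the symbol is 0.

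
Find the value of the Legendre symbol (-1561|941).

Pull out -1: (-1561|941) = (-1|941)·(1561|941). Since 941 ≡ 1 (mod 4), (-1|941) = +1. Now have (1561|941).
Reduce the numerator: 1561 ≡ 620 (mod 941), so (1561|941) = (620|941).
Factor out 2: 620 = 2^2·155. Since 941 ≡ 5 (mod 8), (2|941) = -1, and (2|941)^2 = +1. Now have (155|941).
941 ≡ 1 (mod 4), so quadratic reciprocity gives (155|941) = (941|155). Reduce: 941 ≡ 11 (mod 155). Now have (11|155).
Both 11 ≡ 3 and 155 ≡ 3 (mod 4), so reciprocity gives (11|155) = -(155|11). Reduce: 155 ≡ 1 (mod 11). Now have -(1|11).
(1|11) = 1. Collecting the sign factors: -1.

-1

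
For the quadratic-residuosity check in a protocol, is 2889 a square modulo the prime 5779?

yes

(2889|5779)
  = (5779|2889)    [QR: 2889 ≡ 1 mod 4, sign kept]
  = (1|2889)    [5779 ≡ 1 mod 2889]
  = 1    [(1|2889) = 1]
(2889|5779) = 1, and 5779 is prime, so 2889 is a quadratic residue mod 5779.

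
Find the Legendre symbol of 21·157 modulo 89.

1

By multiplicativity, (21·157/89) = (21/89)·(157/89).
First factor (21/89):
(21/89)
  = (89/21)    [QR: 21 ≡ 1 mod 4, sign kept]
  = (5/21)    [89 ≡ 5 mod 21]
  = (21/5)    [QR: 5 ≡ 1 mod 4, sign kept]
  = (1/5)    [21 ≡ 1 mod 5]
  = 1    [(1/5) = 1]
Second factor (157/89):
(157/89)
  = (68/89)    [157 ≡ 68 mod 89]
  = (17/89)    [89 ≡ 1 mod 8 ⇒ (2/89)^2 = +1]
  = (89/17)    [QR: 17 ≡ 1 mod 4, sign kept]
  = (4/17)    [89 ≡ 4 mod 17]
  = (1/17)    [17 ≡ 1 mod 8 ⇒ (2/17)^2 = +1]
  = 1    [(1/17) = 1]
Product: (1)·(1) = 1.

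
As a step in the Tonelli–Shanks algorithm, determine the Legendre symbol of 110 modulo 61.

(110 / 61)
  = (49 / 61)    [110 ≡ 49 mod 61]
  = (61 / 49)    [QR: 49 ≡ 1 mod 4, sign kept]
  = (12 / 49)    [61 ≡ 12 mod 49]
  = (3 / 49)    [49 ≡ 1 mod 8 ⇒ (2 / 49)^2 = +1]
  = (49 / 3)    [QR: 49 ≡ 1 mod 4, sign kept]
  = (1 / 3)    [49 ≡ 1 mod 3]
  = 1    [(1 / 3) = 1]

1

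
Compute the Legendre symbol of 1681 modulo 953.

1

Reduce the numerator: 1681 ≡ 728 (mod 953), so (1681/953) = (728/953).
Factor out 2: 728 = 2^3·91. Since 953 ≡ 1 (mod 8), (2/953) = +1, and (2/953)^3 = +1. Now have (91/953).
953 ≡ 1 (mod 4), so quadratic reciprocity gives (91/953) = (953/91). Reduce: 953 ≡ 43 (mod 91). Now have (43/91).
Both 43 ≡ 3 and 91 ≡ 3 (mod 4), so reciprocity gives (43/91) = -(91/43). Reduce: 91 ≡ 5 (mod 43). Now have -(5/43).
5 ≡ 1 (mod 4), so quadratic reciprocity gives (5/43) = (43/5). Reduce: 43 ≡ 3 (mod 5). Now have -(3/5).
5 ≡ 1 (mod 4), so quadratic reciprocity gives (3/5) = (5/3). Reduce: 5 ≡ 2 (mod 3). Now have -(2/3).
Factor out 2: 2 = 2. Since 3 ≡ 3 (mod 8), (2/3) = -1. Now have (1/3).
(1/3) = 1. Collecting the sign factors: 1.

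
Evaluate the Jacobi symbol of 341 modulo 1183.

-1

341 ≡ 1 (mod 4), so quadratic reciprocity gives (341|1183) = (1183|341). Reduce: 1183 ≡ 160 (mod 341). Now have (160|341).
Factor out 2: 160 = 2^5·5. Since 341 ≡ 5 (mod 8), (2|341) = -1, and (2|341)^5 = -1. Now have -(5|341).
5 ≡ 1 (mod 4), so quadratic reciprocity gives (5|341) = (341|5). Reduce: 341 ≡ 1 (mod 5). Now have -(1|5).
(1|5) = 1. Collecting the sign factors: -1.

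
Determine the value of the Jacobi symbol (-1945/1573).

Pull out -1: (-1945/1573) = (-1/1573)·(1945/1573). Since 1573 ≡ 1 (mod 4), (-1/1573) = +1. Now have (1945/1573).
Reduce the numerator: 1945 ≡ 372 (mod 1573), so (1945/1573) = (372/1573).
Factor out 2: 372 = 2^2·93. Since 1573 ≡ 5 (mod 8), (2/1573) = -1, and (2/1573)^2 = +1. Now have (93/1573).
93 ≡ 1 (mod 4), so quadratic reciprocity gives (93/1573) = (1573/93). Reduce: 1573 ≡ 85 (mod 93). Now have (85/93).
85 ≡ 1 (mod 4), so quadratic reciprocity gives (85/93) = (93/85). Reduce: 93 ≡ 8 (mod 85). Now have (8/85).
Factor out 2: 8 = 2^3. Since 85 ≡ 5 (mod 8), (2/85) = -1, and (2/85)^3 = -1. Now have -(1/85).
(1/85) = 1. Collecting the sign factors: -1.

-1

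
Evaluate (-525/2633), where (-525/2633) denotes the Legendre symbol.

(-525/2633)
  = (525/2633)    [2633 ≡ 1 mod 4 ⇒ (-1/2633) = +1]
  = (2633/525)    [QR: 525 ≡ 1 mod 4, sign kept]
  = (8/525)    [2633 ≡ 8 mod 525]
  = -(1/525)    [525 ≡ 5 mod 8 ⇒ (2/525)^3 = -1]
  = -1    [(1/525) = 1]

-1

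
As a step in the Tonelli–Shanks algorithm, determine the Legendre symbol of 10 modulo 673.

-1

(10 / 673)
  = (5 / 673)    [673 ≡ 1 mod 8 ⇒ (2 / 673) = +1]
  = (673 / 5)    [QR: 5 ≡ 1 mod 4, sign kept]
  = (3 / 5)    [673 ≡ 3 mod 5]
  = (5 / 3)    [QR: 5 ≡ 1 mod 4, sign kept]
  = (2 / 3)    [5 ≡ 2 mod 3]
  = -(1 / 3)    [3 ≡ 3 mod 8 ⇒ (2 / 3) = -1]
  = -1    [(1 / 3) = 1]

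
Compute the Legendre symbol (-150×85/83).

By multiplicativity, (-150·85/83) = (-150/83)·(85/83).
First factor (-150/83):
(-150/83)
  = (16/83)    [-150 ≡ 16 mod 83]
  = (1/83)    [83 ≡ 3 mod 8 ⇒ (2/83)^4 = +1]
  = 1    [(1/83) = 1]
Second factor (85/83):
(85/83)
  = (2/83)    [85 ≡ 2 mod 83]
  = -(1/83)    [83 ≡ 3 mod 8 ⇒ (2/83) = -1]
  = -1    [(1/83) = 1]
Product: (1)·(-1) = -1.

-1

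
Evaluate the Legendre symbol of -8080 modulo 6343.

(-8080/6343)
  = (4606/6343)    [-8080 ≡ 4606 mod 6343]
  = (2303/6343)    [6343 ≡ 7 mod 8 ⇒ (2/6343) = +1]
  = -(6343/2303)    [QR: both ≡ 3 mod 4, sign flips]
  = -(1737/2303)    [6343 ≡ 1737 mod 2303]
  = -(2303/1737)    [QR: 1737 ≡ 1 mod 4, sign kept]
  = -(566/1737)    [2303 ≡ 566 mod 1737]
  = -(283/1737)    [1737 ≡ 1 mod 8 ⇒ (2/1737) = +1]
  = -(1737/283)    [QR: 1737 ≡ 1 mod 4, sign kept]
  = -(39/283)    [1737 ≡ 39 mod 283]
  = (283/39)    [QR: both ≡ 3 mod 4, sign flips]
  = (10/39)    [283 ≡ 10 mod 39]
  = (5/39)    [39 ≡ 7 mod 8 ⇒ (2/39) = +1]
  = (39/5)    [QR: 5 ≡ 1 mod 4, sign kept]
  = (4/5)    [39 ≡ 4 mod 5]
  = (1/5)    [5 ≡ 5 mod 8 ⇒ (2/5)^2 = +1]
  = 1    [(1/5) = 1]

1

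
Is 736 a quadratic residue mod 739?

yes

(736/739)
  = -(23/739)    [739 ≡ 3 mod 8 ⇒ (2/739)^5 = -1]
  = (739/23)    [QR: both ≡ 3 mod 4, sign flips]
  = (3/23)    [739 ≡ 3 mod 23]
  = -(23/3)    [QR: both ≡ 3 mod 4, sign flips]
  = -(2/3)    [23 ≡ 2 mod 3]
  = (1/3)    [3 ≡ 3 mod 8 ⇒ (2/3) = -1]
  = 1    [(1/3) = 1]
The Legendre symbol is 1, so x^2 ≡ 736 (mod 739) has solution.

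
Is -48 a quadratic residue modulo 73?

yes

(-48/73)
  = (25/73)    [-48 ≡ 25 mod 73]
  = (73/25)    [QR: 25 ≡ 1 mod 4, sign kept]
  = (23/25)    [73 ≡ 23 mod 25]
  = (25/23)    [QR: 25 ≡ 1 mod 4, sign kept]
  = (2/23)    [25 ≡ 2 mod 23]
  = (1/23)    [23 ≡ 7 mod 8 ⇒ (2/23) = +1]
  = 1    [(1/23) = 1]
(-48/73) = 1, and 73 is prime, so -48 is a quadratic residue mod 73.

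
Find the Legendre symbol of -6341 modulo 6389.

Reduce the numerator: -6341 ≡ 48 (mod 6389), so (-6341|6389) = (48|6389).
Factor out 2: 48 = 2^4·3. Since 6389 ≡ 5 (mod 8), (2|6389) = -1, and (2|6389)^4 = +1. Now have (3|6389).
6389 ≡ 1 (mod 4), so quadratic reciprocity gives (3|6389) = (6389|3). Reduce: 6389 ≡ 2 (mod 3). Now have (2|3).
Factor out 2: 2 = 2. Since 3 ≡ 3 (mod 8), (2|3) = -1. Now have -(1|3).
(1|3) = 1. Collecting the sign factors: -1.

-1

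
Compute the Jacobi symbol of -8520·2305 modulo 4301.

1

By multiplicativity, (-8520·2305 / 4301) = (-8520 / 4301)·(2305 / 4301).
First factor (-8520 / 4301):
(-8520 / 4301)
  = (82 / 4301)    [-8520 ≡ 82 mod 4301]
  = -(41 / 4301)    [4301 ≡ 5 mod 8 ⇒ (2 / 4301) = -1]
  = -(4301 / 41)    [QR: 41 ≡ 1 mod 4, sign kept]
  = -(37 / 41)    [4301 ≡ 37 mod 41]
  = -(41 / 37)    [QR: 37 ≡ 1 mod 4, sign kept]
  = -(4 / 37)    [41 ≡ 4 mod 37]
  = -(1 / 37)    [37 ≡ 5 mod 8 ⇒ (2 / 37)^2 = +1]
  = -1    [(1 / 37) = 1]
Second factor (2305 / 4301):
(2305 / 4301)
  = (4301 / 2305)    [QR: 2305 ≡ 1 mod 4, sign kept]
  = (1996 / 2305)    [4301 ≡ 1996 mod 2305]
  = (499 / 2305)    [2305 ≡ 1 mod 8 ⇒ (2 / 2305)^2 = +1]
  = (2305 / 499)    [QR: 2305 ≡ 1 mod 4, sign kept]
  = (309 / 499)    [2305 ≡ 309 mod 499]
  = (499 / 309)    [QR: 309 ≡ 1 mod 4, sign kept]
  = (190 / 309)    [499 ≡ 190 mod 309]
  = -(95 / 309)    [309 ≡ 5 mod 8 ⇒ (2 / 309) = -1]
  = -(309 / 95)    [QR: 309 ≡ 1 mod 4, sign kept]
  = -(24 / 95)    [309 ≡ 24 mod 95]
  = -(3 / 95)    [95 ≡ 7 mod 8 ⇒ (2 / 95)^3 = +1]
  = (95 / 3)    [QR: both ≡ 3 mod 4, sign flips]
  = (2 / 3)    [95 ≡ 2 mod 3]
  = -(1 / 3)    [3 ≡ 3 mod 8 ⇒ (2 / 3) = -1]
  = -1    [(1 / 3) = 1]
Product: (-1)·(-1) = 1.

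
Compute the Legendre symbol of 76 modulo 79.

1

(76|79)
  = (19|79)    [79 ≡ 7 mod 8 ⇒ (2|79)^2 = +1]
  = -(79|19)    [QR: both ≡ 3 mod 4, sign flips]
  = -(3|19)    [79 ≡ 3 mod 19]
  = (19|3)    [QR: both ≡ 3 mod 4, sign flips]
  = (1|3)    [19 ≡ 1 mod 3]
  = 1    [(1|3) = 1]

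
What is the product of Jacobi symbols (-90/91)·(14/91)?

By multiplicativity, (-90·14/91) = (-90/91)·(14/91).
First factor (-90/91):
(-90/91)
  = (1/91)    [-90 ≡ 1 mod 91]
  = 1    [(1/91) = 1]
Second factor (14/91):
(14/91)
  = -(7/91)    [91 ≡ 3 mod 8 ⇒ (2/91) = -1]
  = (91/7)    [QR: both ≡ 3 mod 4, sign flips]
  = (0/7)    [91 ≡ 0 mod 7]
  = 0    [numerator 0, gcd > 1]
Product: (1)·(0) = 0.

0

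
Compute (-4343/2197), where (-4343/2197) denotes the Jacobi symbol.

(-4343/2197)
  = (4343/2197)    [2197 ≡ 1 mod 4 ⇒ (-1/2197) = +1]
  = (2146/2197)    [4343 ≡ 2146 mod 2197]
  = -(1073/2197)    [2197 ≡ 5 mod 8 ⇒ (2/2197) = -1]
  = -(2197/1073)    [QR: 1073 ≡ 1 mod 4, sign kept]
  = -(51/1073)    [2197 ≡ 51 mod 1073]
  = -(1073/51)    [QR: 1073 ≡ 1 mod 4, sign kept]
  = -(2/51)    [1073 ≡ 2 mod 51]
  = (1/51)    [51 ≡ 3 mod 8 ⇒ (2/51) = -1]
  = 1    [(1/51) = 1]

1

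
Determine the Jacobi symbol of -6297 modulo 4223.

1

Reduce the numerator: -6297 ≡ 2149 (mod 4223), so (-6297/4223) = (2149/4223).
2149 ≡ 1 (mod 4), so quadratic reciprocity gives (2149/4223) = (4223/2149). Reduce: 4223 ≡ 2074 (mod 2149). Now have (2074/2149).
Factor out 2: 2074 = 2·1037. Since 2149 ≡ 5 (mod 8), (2/2149) = -1. Now have -(1037/2149).
1037 ≡ 1 (mod 4), so quadratic reciprocity gives (1037/2149) = (2149/1037). Reduce: 2149 ≡ 75 (mod 1037). Now have -(75/1037).
1037 ≡ 1 (mod 4), so quadratic reciprocity gives (75/1037) = (1037/75). Reduce: 1037 ≡ 62 (mod 75). Now have -(62/75).
Factor out 2: 62 = 2·31. Since 75 ≡ 3 (mod 8), (2/75) = -1. Now have (31/75).
Both 31 ≡ 3 and 75 ≡ 3 (mod 4), so reciprocity gives (31/75) = -(75/31). Reduce: 75 ≡ 13 (mod 31). Now have -(13/31).
13 ≡ 1 (mod 4), so quadratic reciprocity gives (13/31) = (31/13). Reduce: 31 ≡ 5 (mod 13). Now have -(5/13).
5 ≡ 1 (mod 4), so quadratic reciprocity gives (5/13) = (13/5). Reduce: 13 ≡ 3 (mod 5). Now have -(3/5).
5 ≡ 1 (mod 4), so quadratic reciprocity gives (3/5) = (5/3). Reduce: 5 ≡ 2 (mod 3). Now have -(2/3).
Factor out 2: 2 = 2. Since 3 ≡ 3 (mod 8), (2/3) = -1. Now have (1/3).
(1/3) = 1. Collecting the sign factors: 1.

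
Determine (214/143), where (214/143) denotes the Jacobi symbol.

(214/143)
  = (71/143)    [214 ≡ 71 mod 143]
  = -(143/71)    [QR: both ≡ 3 mod 4, sign flips]
  = -(1/71)    [143 ≡ 1 mod 71]
  = -1    [(1/71) = 1]

-1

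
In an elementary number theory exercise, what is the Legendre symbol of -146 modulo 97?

1

(-146/97)
  = (48/97)    [-146 ≡ 48 mod 97]
  = (3/97)    [97 ≡ 1 mod 8 ⇒ (2/97)^4 = +1]
  = (97/3)    [QR: 97 ≡ 1 mod 4, sign kept]
  = (1/3)    [97 ≡ 1 mod 3]
  = 1    [(1/3) = 1]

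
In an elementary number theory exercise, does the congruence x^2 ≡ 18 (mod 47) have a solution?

Factor out 2: 18 = 2·9. Since 47 ≡ 7 (mod 8), (2/47) = +1. Now have (9/47).
9 ≡ 1 (mod 4), so quadratic reciprocity gives (9/47) = (47/9). Reduce: 47 ≡ 2 (mod 9). Now have (2/9).
Factor out 2: 2 = 2. Since 9 ≡ 1 (mod 8), (2/9) = +1. Now have (1/9).
(1/9) = 1. Collecting the sign factors: 1.
The Legendre symbol is 1, so x^2 ≡ 18 (mod 47) has solution.

yes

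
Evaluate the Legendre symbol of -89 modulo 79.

Reduce the numerator: -89 ≡ 69 (mod 79), so (-89/79) = (69/79).
69 ≡ 1 (mod 4), so quadratic reciprocity gives (69/79) = (79/69). Reduce: 79 ≡ 10 (mod 69). Now have (10/69).
Factor out 2: 10 = 2·5. Since 69 ≡ 5 (mod 8), (2/69) = -1. Now have -(5/69).
5 ≡ 1 (mod 4), so quadratic reciprocity gives (5/69) = (69/5). Reduce: 69 ≡ 4 (mod 5). Now have -(4/5).
Factor out 2: 4 = 2^2. Since 5 ≡ 5 (mod 8), (2/5) = -1, and (2/5)^2 = +1. Now have -(1/5).
(1/5) = 1. Collecting the sign factors: -1.

-1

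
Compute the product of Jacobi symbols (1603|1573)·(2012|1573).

By multiplicativity, (1603·2012|1573) = (1603|1573)·(2012|1573).
First factor (1603|1573):
Reduce the numerator: 1603 ≡ 30 (mod 1573), so (1603|1573) = (30|1573).
Factor out 2: 30 = 2·15. Since 1573 ≡ 5 (mod 8), (2|1573) = -1. Now have -(15|1573).
1573 ≡ 1 (mod 4), so quadratic reciprocity gives (15|1573) = (1573|15). Reduce: 1573 ≡ 13 (mod 15). Now have -(13|15).
13 ≡ 1 (mod 4), so quadratic reciprocity gives (13|15) = (15|13). Reduce: 15 ≡ 2 (mod 13). Now have -(2|13).
Factor out 2: 2 = 2. Since 13 ≡ 5 (mod 8), (2|13) = -1. Now have (1|13).
(1|13) = 1. Collecting the sign factors: 1.
Second factor (2012|1573):
Reduce the numerator: 2012 ≡ 439 (mod 1573), so (2012|1573) = (439|1573).
1573 ≡ 1 (mod 4), so quadratic reciprocity gives (439|1573) = (1573|439). Reduce: 1573 ≡ 256 (mod 439). Now have (256|439).
Factor out 2: 256 = 2^8. Since 439 ≡ 7 (mod 8), (2|439) = +1, and (2|439)^8 = +1. Now have (1|439).
(1|439) = 1. Collecting the sign factors: 1.
Product: (1)·(1) = 1.

1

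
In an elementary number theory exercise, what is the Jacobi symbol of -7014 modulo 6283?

1

Reduce the numerator: -7014 ≡ 5552 (mod 6283), so (-7014/6283) = (5552/6283).
Factor out 2: 5552 = 2^4·347. Since 6283 ≡ 3 (mod 8), (2/6283) = -1, and (2/6283)^4 = +1. Now have (347/6283).
Both 347 ≡ 3 and 6283 ≡ 3 (mod 4), so reciprocity gives (347/6283) = -(6283/347). Reduce: 6283 ≡ 37 (mod 347). Now have -(37/347).
37 ≡ 1 (mod 4), so quadratic reciprocity gives (37/347) = (347/37). Reduce: 347 ≡ 14 (mod 37). Now have -(14/37).
Factor out 2: 14 = 2·7. Since 37 ≡ 5 (mod 8), (2/37) = -1. Now have (7/37).
37 ≡ 1 (mod 4), so quadratic reciprocity gives (7/37) = (37/7). Reduce: 37 ≡ 2 (mod 7). Now have (2/7).
Factor out 2: 2 = 2. Since 7 ≡ 7 (mod 8), (2/7) = +1. Now have (1/7).
(1/7) = 1. Collecting the sign factors: 1.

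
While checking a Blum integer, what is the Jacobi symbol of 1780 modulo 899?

(1780 / 899)
  = (881 / 899)    [1780 ≡ 881 mod 899]
  = (899 / 881)    [QR: 881 ≡ 1 mod 4, sign kept]
  = (18 / 881)    [899 ≡ 18 mod 881]
  = (9 / 881)    [881 ≡ 1 mod 8 ⇒ (2 / 881) = +1]
  = (881 / 9)    [QR: 9 ≡ 1 mod 4, sign kept]
  = (8 / 9)    [881 ≡ 8 mod 9]
  = (1 / 9)    [9 ≡ 1 mod 8 ⇒ (2 / 9)^3 = +1]
  = 1    [(1 / 9) = 1]

1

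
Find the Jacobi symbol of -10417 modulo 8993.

Reduce the numerator: -10417 ≡ 7569 (mod 8993), so (-10417/8993) = (7569/8993).
7569 ≡ 1 (mod 4), so quadratic reciprocity gives (7569/8993) = (8993/7569). Reduce: 8993 ≡ 1424 (mod 7569). Now have (1424/7569).
Factor out 2: 1424 = 2^4·89. Since 7569 ≡ 1 (mod 8), (2/7569) = +1, and (2/7569)^4 = +1. Now have (89/7569).
89 ≡ 1 (mod 4), so quadratic reciprocity gives (89/7569) = (7569/89). Reduce: 7569 ≡ 4 (mod 89). Now have (4/89).
Factor out 2: 4 = 2^2. Since 89 ≡ 1 (mod 8), (2/89) = +1, and (2/89)^2 = +1. Now have (1/89).
(1/89) = 1. Collecting the sign factors: 1.

1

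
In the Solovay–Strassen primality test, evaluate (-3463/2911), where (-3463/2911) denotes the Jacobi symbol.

-1

Reduce the numerator: -3463 ≡ 2359 (mod 2911), so (-3463/2911) = (2359/2911).
Both 2359 ≡ 3 and 2911 ≡ 3 (mod 4), so reciprocity gives (2359/2911) = -(2911/2359). Reduce: 2911 ≡ 552 (mod 2359). Now have -(552/2359).
Factor out 2: 552 = 2^3·69. Since 2359 ≡ 7 (mod 8), (2/2359) = +1, and (2/2359)^3 = +1. Now have -(69/2359).
69 ≡ 1 (mod 4), so quadratic reciprocity gives (69/2359) = (2359/69). Reduce: 2359 ≡ 13 (mod 69). Now have -(13/69).
13 ≡ 1 (mod 4), so quadratic reciprocity gives (13/69) = (69/13). Reduce: 69 ≡ 4 (mod 13). Now have -(4/13).
Factor out 2: 4 = 2^2. Since 13 ≡ 5 (mod 8), (2/13) = -1, and (2/13)^2 = +1. Now have -(1/13).
(1/13) = 1. Collecting the sign factors: -1.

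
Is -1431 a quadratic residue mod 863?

(-1431|863)
  = -(1431|863)    [863 ≡ 3 mod 4 ⇒ (-1|863) = -1]
  = -(568|863)    [1431 ≡ 568 mod 863]
  = -(71|863)    [863 ≡ 7 mod 8 ⇒ (2|863)^3 = +1]
  = (863|71)    [QR: both ≡ 3 mod 4, sign flips]
  = (11|71)    [863 ≡ 11 mod 71]
  = -(71|11)    [QR: both ≡ 3 mod 4, sign flips]
  = -(5|11)    [71 ≡ 5 mod 11]
  = -(11|5)    [QR: 5 ≡ 1 mod 4, sign kept]
  = -(1|5)    [11 ≡ 1 mod 5]
  = -1    [(1|5) = 1]
The Legendre symbol is -1, so x^2 ≡ -1431 (mod 863) has no solution.

no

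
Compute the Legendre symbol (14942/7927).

-1

Reduce the numerator: 14942 ≡ 7015 (mod 7927), so (14942/7927) = (7015/7927).
Both 7015 ≡ 3 and 7927 ≡ 3 (mod 4), so reciprocity gives (7015/7927) = -(7927/7015). Reduce: 7927 ≡ 912 (mod 7015). Now have -(912/7015).
Factor out 2: 912 = 2^4·57. Since 7015 ≡ 7 (mod 8), (2/7015) = +1, and (2/7015)^4 = +1. Now have -(57/7015).
57 ≡ 1 (mod 4), so quadratic reciprocity gives (57/7015) = (7015/57). Reduce: 7015 ≡ 4 (mod 57). Now have -(4/57).
Factor out 2: 4 = 2^2. Since 57 ≡ 1 (mod 8), (2/57) = +1, and (2/57)^2 = +1. Now have -(1/57).
(1/57) = 1. Collecting the sign factors: -1.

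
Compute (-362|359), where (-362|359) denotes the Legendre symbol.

Reduce the numerator: -362 ≡ 356 (mod 359), so (-362|359) = (356|359).
Factor out 2: 356 = 2^2·89. Since 359 ≡ 7 (mod 8), (2|359) = +1, and (2|359)^2 = +1. Now have (89|359).
89 ≡ 1 (mod 4), so quadratic reciprocity gives (89|359) = (359|89). Reduce: 359 ≡ 3 (mod 89). Now have (3|89).
89 ≡ 1 (mod 4), so quadratic reciprocity gives (3|89) = (89|3). Reduce: 89 ≡ 2 (mod 3). Now have (2|3).
Factor out 2: 2 = 2. Since 3 ≡ 3 (mod 8), (2|3) = -1. Now have -(1|3).
(1|3) = 1. Collecting the sign factors: -1.

-1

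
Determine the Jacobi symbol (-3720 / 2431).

(-3720 / 2431)
  = -(3720 / 2431)    [2431 ≡ 3 mod 4 ⇒ (-1 / 2431) = -1]
  = -(1289 / 2431)    [3720 ≡ 1289 mod 2431]
  = -(2431 / 1289)    [QR: 1289 ≡ 1 mod 4, sign kept]
  = -(1142 / 1289)    [2431 ≡ 1142 mod 1289]
  = -(571 / 1289)    [1289 ≡ 1 mod 8 ⇒ (2 / 1289) = +1]
  = -(1289 / 571)    [QR: 1289 ≡ 1 mod 4, sign kept]
  = -(147 / 571)    [1289 ≡ 147 mod 571]
  = (571 / 147)    [QR: both ≡ 3 mod 4, sign flips]
  = (130 / 147)    [571 ≡ 130 mod 147]
  = -(65 / 147)    [147 ≡ 3 mod 8 ⇒ (2 / 147) = -1]
  = -(147 / 65)    [QR: 65 ≡ 1 mod 4, sign kept]
  = -(17 / 65)    [147 ≡ 17 mod 65]
  = -(65 / 17)    [QR: 17 ≡ 1 mod 4, sign kept]
  = -(14 / 17)    [65 ≡ 14 mod 17]
  = -(7 / 17)    [17 ≡ 1 mod 8 ⇒ (2 / 17) = +1]
  = -(17 / 7)    [QR: 17 ≡ 1 mod 4, sign kept]
  = -(3 / 7)    [17 ≡ 3 mod 7]
  = (7 / 3)    [QR: both ≡ 3 mod 4, sign flips]
  = (1 / 3)    [7 ≡ 1 mod 3]
  = 1    [(1 / 3) = 1]

1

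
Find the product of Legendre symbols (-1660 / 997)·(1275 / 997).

1

By multiplicativity, (-1660·1275 / 997) = (-1660 / 997)·(1275 / 997).
First factor (-1660 / 997):
(-1660 / 997)
  = (334 / 997)    [-1660 ≡ 334 mod 997]
  = -(167 / 997)    [997 ≡ 5 mod 8 ⇒ (2 / 997) = -1]
  = -(997 / 167)    [QR: 997 ≡ 1 mod 4, sign kept]
  = -(162 / 167)    [997 ≡ 162 mod 167]
  = -(81 / 167)    [167 ≡ 7 mod 8 ⇒ (2 / 167) = +1]
  = -(167 / 81)    [QR: 81 ≡ 1 mod 4, sign kept]
  = -(5 / 81)    [167 ≡ 5 mod 81]
  = -(81 / 5)    [QR: 5 ≡ 1 mod 4, sign kept]
  = -(1 / 5)    [81 ≡ 1 mod 5]
  = -1    [(1 / 5) = 1]
Second factor (1275 / 997):
(1275 / 997)
  = (278 / 997)    [1275 ≡ 278 mod 997]
  = -(139 / 997)    [997 ≡ 5 mod 8 ⇒ (2 / 997) = -1]
  = -(997 / 139)    [QR: 997 ≡ 1 mod 4, sign kept]
  = -(24 / 139)    [997 ≡ 24 mod 139]
  = (3 / 139)    [139 ≡ 3 mod 8 ⇒ (2 / 139)^3 = -1]
  = -(139 / 3)    [QR: both ≡ 3 mod 4, sign flips]
  = -(1 / 3)    [139 ≡ 1 mod 3]
  = -1    [(1 / 3) = 1]
Product: (-1)·(-1) = 1.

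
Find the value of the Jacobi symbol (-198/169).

1

(-198/169)
  = (140/169)    [-198 ≡ 140 mod 169]
  = (35/169)    [169 ≡ 1 mod 8 ⇒ (2/169)^2 = +1]
  = (169/35)    [QR: 169 ≡ 1 mod 4, sign kept]
  = (29/35)    [169 ≡ 29 mod 35]
  = (35/29)    [QR: 29 ≡ 1 mod 4, sign kept]
  = (6/29)    [35 ≡ 6 mod 29]
  = -(3/29)    [29 ≡ 5 mod 8 ⇒ (2/29) = -1]
  = -(29/3)    [QR: 29 ≡ 1 mod 4, sign kept]
  = -(2/3)    [29 ≡ 2 mod 3]
  = (1/3)    [3 ≡ 3 mod 8 ⇒ (2/3) = -1]
  = 1    [(1/3) = 1]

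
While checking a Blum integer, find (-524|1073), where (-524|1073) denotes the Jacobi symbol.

1

(-524|1073)
  = (549|1073)    [-524 ≡ 549 mod 1073]
  = (1073|549)    [QR: 549 ≡ 1 mod 4, sign kept]
  = (524|549)    [1073 ≡ 524 mod 549]
  = (131|549)    [549 ≡ 5 mod 8 ⇒ (2|549)^2 = +1]
  = (549|131)    [QR: 549 ≡ 1 mod 4, sign kept]
  = (25|131)    [549 ≡ 25 mod 131]
  = (131|25)    [QR: 25 ≡ 1 mod 4, sign kept]
  = (6|25)    [131 ≡ 6 mod 25]
  = (3|25)    [25 ≡ 1 mod 8 ⇒ (2|25) = +1]
  = (25|3)    [QR: 25 ≡ 1 mod 4, sign kept]
  = (1|3)    [25 ≡ 1 mod 3]
  = 1    [(1|3) = 1]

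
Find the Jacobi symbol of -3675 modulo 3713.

-1

Reduce the numerator: -3675 ≡ 38 (mod 3713), so (-3675|3713) = (38|3713).
Factor out 2: 38 = 2·19. Since 3713 ≡ 1 (mod 8), (2|3713) = +1. Now have (19|3713).
3713 ≡ 1 (mod 4), so quadratic reciprocity gives (19|3713) = (3713|19). Reduce: 3713 ≡ 8 (mod 19). Now have (8|19).
Factor out 2: 8 = 2^3. Since 19 ≡ 3 (mod 8), (2|19) = -1, and (2|19)^3 = -1. Now have -(1|19).
(1|19) = 1. Collecting the sign factors: -1.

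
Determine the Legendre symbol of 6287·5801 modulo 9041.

By multiplicativity, (6287·5801|9041) = (6287|9041)·(5801|9041).
First factor (6287|9041):
(6287|9041)
  = (9041|6287)    [QR: 9041 ≡ 1 mod 4, sign kept]
  = (2754|6287)    [9041 ≡ 2754 mod 6287]
  = (1377|6287)    [6287 ≡ 7 mod 8 ⇒ (2|6287) = +1]
  = (6287|1377)    [QR: 1377 ≡ 1 mod 4, sign kept]
  = (779|1377)    [6287 ≡ 779 mod 1377]
  = (1377|779)    [QR: 1377 ≡ 1 mod 4, sign kept]
  = (598|779)    [1377 ≡ 598 mod 779]
  = -(299|779)    [779 ≡ 3 mod 8 ⇒ (2|779) = -1]
  = (779|299)    [QR: both ≡ 3 mod 4, sign flips]
  = (181|299)    [779 ≡ 181 mod 299]
  = (299|181)    [QR: 181 ≡ 1 mod 4, sign kept]
  = (118|181)    [299 ≡ 118 mod 181]
  = -(59|181)    [181 ≡ 5 mod 8 ⇒ (2|181) = -1]
  = -(181|59)    [QR: 181 ≡ 1 mod 4, sign kept]
  = -(4|59)    [181 ≡ 4 mod 59]
  = -(1|59)    [59 ≡ 3 mod 8 ⇒ (2|59)^2 = +1]
  = -1    [(1|59) = 1]
Second factor (5801|9041):
(5801|9041)
  = (9041|5801)    [QR: 5801 ≡ 1 mod 4, sign kept]
  = (3240|5801)    [9041 ≡ 3240 mod 5801]
  = (405|5801)    [5801 ≡ 1 mod 8 ⇒ (2|5801)^3 = +1]
  = (5801|405)    [QR: 405 ≡ 1 mod 4, sign kept]
  = (131|405)    [5801 ≡ 131 mod 405]
  = (405|131)    [QR: 405 ≡ 1 mod 4, sign kept]
  = (12|131)    [405 ≡ 12 mod 131]
  = (3|131)    [131 ≡ 3 mod 8 ⇒ (2|131)^2 = +1]
  = -(131|3)    [QR: both ≡ 3 mod 4, sign flips]
  = -(2|3)    [131 ≡ 2 mod 3]
  = (1|3)    [3 ≡ 3 mod 8 ⇒ (2|3) = -1]
  = 1    [(1|3) = 1]
Product: (-1)·(1) = -1.

-1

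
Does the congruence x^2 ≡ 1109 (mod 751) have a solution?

(1109|751)
  = (358|751)    [1109 ≡ 358 mod 751]
  = (179|751)    [751 ≡ 7 mod 8 ⇒ (2|751) = +1]
  = -(751|179)    [QR: both ≡ 3 mod 4, sign flips]
  = -(35|179)    [751 ≡ 35 mod 179]
  = (179|35)    [QR: both ≡ 3 mod 4, sign flips]
  = (4|35)    [179 ≡ 4 mod 35]
  = (1|35)    [35 ≡ 3 mod 8 ⇒ (2|35)^2 = +1]
  = 1    [(1|35) = 1]
(1109|751) = 1, and 751 is prime, so 1109 is a quadratic residue mod 751.

yes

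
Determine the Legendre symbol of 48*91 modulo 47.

-1

By multiplicativity, (48·91/47) = (48/47)·(91/47).
First factor (48/47):
(48/47)
  = (1/47)    [48 ≡ 1 mod 47]
  = 1    [(1/47) = 1]
Second factor (91/47):
(91/47)
  = (44/47)    [91 ≡ 44 mod 47]
  = (11/47)    [47 ≡ 7 mod 8 ⇒ (2/47)^2 = +1]
  = -(47/11)    [QR: both ≡ 3 mod 4, sign flips]
  = -(3/11)    [47 ≡ 3 mod 11]
  = (11/3)    [QR: both ≡ 3 mod 4, sign flips]
  = (2/3)    [11 ≡ 2 mod 3]
  = -(1/3)    [3 ≡ 3 mod 8 ⇒ (2/3) = -1]
  = -1    [(1/3) = 1]
Product: (1)·(-1) = -1.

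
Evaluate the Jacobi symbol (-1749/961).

(-1749/961)
  = (1749/961)    [961 ≡ 1 mod 4 ⇒ (-1/961) = +1]
  = (788/961)    [1749 ≡ 788 mod 961]
  = (197/961)    [961 ≡ 1 mod 8 ⇒ (2/961)^2 = +1]
  = (961/197)    [QR: 197 ≡ 1 mod 4, sign kept]
  = (173/197)    [961 ≡ 173 mod 197]
  = (197/173)    [QR: 173 ≡ 1 mod 4, sign kept]
  = (24/173)    [197 ≡ 24 mod 173]
  = -(3/173)    [173 ≡ 5 mod 8 ⇒ (2/173)^3 = -1]
  = -(173/3)    [QR: 173 ≡ 1 mod 4, sign kept]
  = -(2/3)    [173 ≡ 2 mod 3]
  = (1/3)    [3 ≡ 3 mod 8 ⇒ (2/3) = -1]
  = 1    [(1/3) = 1]

1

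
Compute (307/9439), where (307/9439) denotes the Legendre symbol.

(307/9439)
  = -(9439/307)    [QR: both ≡ 3 mod 4, sign flips]
  = -(229/307)    [9439 ≡ 229 mod 307]
  = -(307/229)    [QR: 229 ≡ 1 mod 4, sign kept]
  = -(78/229)    [307 ≡ 78 mod 229]
  = (39/229)    [229 ≡ 5 mod 8 ⇒ (2/229) = -1]
  = (229/39)    [QR: 229 ≡ 1 mod 4, sign kept]
  = (34/39)    [229 ≡ 34 mod 39]
  = (17/39)    [39 ≡ 7 mod 8 ⇒ (2/39) = +1]
  = (39/17)    [QR: 17 ≡ 1 mod 4, sign kept]
  = (5/17)    [39 ≡ 5 mod 17]
  = (17/5)    [QR: 5 ≡ 1 mod 4, sign kept]
  = (2/5)    [17 ≡ 2 mod 5]
  = -(1/5)    [5 ≡ 5 mod 8 ⇒ (2/5) = -1]
  = -1    [(1/5) = 1]

-1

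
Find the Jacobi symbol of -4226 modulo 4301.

Pull out -1: (-4226/4301) = (-1/4301)·(4226/4301). Since 4301 ≡ 1 (mod 4), (-1/4301) = +1. Now have (4226/4301).
Factor out 2: 4226 = 2·2113. Since 4301 ≡ 5 (mod 8), (2/4301) = -1. Now have -(2113/4301).
2113 ≡ 1 (mod 4), so quadratic reciprocity gives (2113/4301) = (4301/2113). Reduce: 4301 ≡ 75 (mod 2113). Now have -(75/2113).
2113 ≡ 1 (mod 4), so quadratic reciprocity gives (75/2113) = (2113/75). Reduce: 2113 ≡ 13 (mod 75). Now have -(13/75).
13 ≡ 1 (mod 4), so quadratic reciprocity gives (13/75) = (75/13). Reduce: 75 ≡ 10 (mod 13). Now have -(10/13).
Factor out 2: 10 = 2·5. Since 13 ≡ 5 (mod 8), (2/13) = -1. Now have (5/13).
5 ≡ 1 (mod 4), so quadratic reciprocity gives (5/13) = (13/5). Reduce: 13 ≡ 3 (mod 5). Now have (3/5).
5 ≡ 1 (mod 4), so quadratic reciprocity gives (3/5) = (5/3). Reduce: 5 ≡ 2 (mod 3). Now have (2/3).
Factor out 2: 2 = 2. Since 3 ≡ 3 (mod 8), (2/3) = -1. Now have -(1/3).
(1/3) = 1. Collecting the sign factors: -1.

-1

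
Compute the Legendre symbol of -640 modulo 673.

-1

Reduce the numerator: -640 ≡ 33 (mod 673), so (-640/673) = (33/673).
33 ≡ 1 (mod 4), so quadratic reciprocity gives (33/673) = (673/33). Reduce: 673 ≡ 13 (mod 33). Now have (13/33).
13 ≡ 1 (mod 4), so quadratic reciprocity gives (13/33) = (33/13). Reduce: 33 ≡ 7 (mod 13). Now have (7/13).
13 ≡ 1 (mod 4), so quadratic reciprocity gives (7/13) = (13/7). Reduce: 13 ≡ 6 (mod 7). Now have (6/7).
Factor out 2: 6 = 2·3. Since 7 ≡ 7 (mod 8), (2/7) = +1. Now have (3/7).
Both 3 ≡ 3 and 7 ≡ 3 (mod 4), so reciprocity gives (3/7) = -(7/3). Reduce: 7 ≡ 1 (mod 3). Now have -(1/3).
(1/3) = 1. Collecting the sign factors: -1.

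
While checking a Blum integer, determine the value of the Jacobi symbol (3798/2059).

-1

Reduce the numerator: 3798 ≡ 1739 (mod 2059), so (3798/2059) = (1739/2059).
Both 1739 ≡ 3 and 2059 ≡ 3 (mod 4), so reciprocity gives (1739/2059) = -(2059/1739). Reduce: 2059 ≡ 320 (mod 1739). Now have -(320/1739).
Factor out 2: 320 = 2^6·5. Since 1739 ≡ 3 (mod 8), (2/1739) = -1, and (2/1739)^6 = +1. Now have -(5/1739).
5 ≡ 1 (mod 4), so quadratic reciprocity gives (5/1739) = (1739/5). Reduce: 1739 ≡ 4 (mod 5). Now have -(4/5).
Factor out 2: 4 = 2^2. Since 5 ≡ 5 (mod 8), (2/5) = -1, and (2/5)^2 = +1. Now have -(1/5).
(1/5) = 1. Collecting the sign factors: -1.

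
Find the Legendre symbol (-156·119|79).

By multiplicativity, (-156·119|79) = (-156|79)·(119|79).
First factor (-156|79):
(-156|79)
  = (2|79)    [-156 ≡ 2 mod 79]
  = (1|79)    [79 ≡ 7 mod 8 ⇒ (2|79) = +1]
  = 1    [(1|79) = 1]
Second factor (119|79):
(119|79)
  = (40|79)    [119 ≡ 40 mod 79]
  = (5|79)    [79 ≡ 7 mod 8 ⇒ (2|79)^3 = +1]
  = (79|5)    [QR: 5 ≡ 1 mod 4, sign kept]
  = (4|5)    [79 ≡ 4 mod 5]
  = (1|5)    [5 ≡ 5 mod 8 ⇒ (2|5)^2 = +1]
  = 1    [(1|5) = 1]
Product: (1)·(1) = 1.

1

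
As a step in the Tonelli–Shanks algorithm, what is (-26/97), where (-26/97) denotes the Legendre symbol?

-1

(-26/97)
  = (26/97)    [97 ≡ 1 mod 4 ⇒ (-1/97) = +1]
  = (13/97)    [97 ≡ 1 mod 8 ⇒ (2/97) = +1]
  = (97/13)    [QR: 13 ≡ 1 mod 4, sign kept]
  = (6/13)    [97 ≡ 6 mod 13]
  = -(3/13)    [13 ≡ 5 mod 8 ⇒ (2/13) = -1]
  = -(13/3)    [QR: 13 ≡ 1 mod 4, sign kept]
  = -(1/3)    [13 ≡ 1 mod 3]
  = -1    [(1/3) = 1]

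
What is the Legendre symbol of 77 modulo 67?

Reduce the numerator: 77 ≡ 10 (mod 67), so (77 / 67) = (10 / 67).
Factor out 2: 10 = 2·5. Since 67 ≡ 3 (mod 8), (2 / 67) = -1. Now have -(5 / 67).
5 ≡ 1 (mod 4), so quadratic reciprocity gives (5 / 67) = (67 / 5). Reduce: 67 ≡ 2 (mod 5). Now have -(2 / 5).
Factor out 2: 2 = 2. Since 5 ≡ 5 (mod 8), (2 / 5) = -1. Now have (1 / 5).
(1 / 5) = 1. Collecting the sign factors: 1.

1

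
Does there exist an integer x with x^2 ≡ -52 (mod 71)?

(-52/71)
  = (19/71)    [-52 ≡ 19 mod 71]
  = -(71/19)    [QR: both ≡ 3 mod 4, sign flips]
  = -(14/19)    [71 ≡ 14 mod 19]
  = (7/19)    [19 ≡ 3 mod 8 ⇒ (2/19) = -1]
  = -(19/7)    [QR: both ≡ 3 mod 4, sign flips]
  = -(5/7)    [19 ≡ 5 mod 7]
  = -(7/5)    [QR: 5 ≡ 1 mod 4, sign kept]
  = -(2/5)    [7 ≡ 2 mod 5]
  = (1/5)    [5 ≡ 5 mod 8 ⇒ (2/5) = -1]
  = 1    [(1/5) = 1]
(-52/71) = 1, and 71 is prime, so -52 is a quadratic residue mod 71.

yes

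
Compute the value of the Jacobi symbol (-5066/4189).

Pull out -1: (-5066/4189) = (-1/4189)·(5066/4189). Since 4189 ≡ 1 (mod 4), (-1/4189) = +1. Now have (5066/4189).
Reduce the numerator: 5066 ≡ 877 (mod 4189), so (5066/4189) = (877/4189).
877 ≡ 1 (mod 4), so quadratic reciprocity gives (877/4189) = (4189/877). Reduce: 4189 ≡ 681 (mod 877). Now have (681/877).
681 ≡ 1 (mod 4), so quadratic reciprocity gives (681/877) = (877/681). Reduce: 877 ≡ 196 (mod 681). Now have (196/681).
Factor out 2: 196 = 2^2·49. Since 681 ≡ 1 (mod 8), (2/681) = +1, and (2/681)^2 = +1. Now have (49/681).
49 ≡ 1 (mod 4), so quadratic reciprocity gives (49/681) = (681/49). Reduce: 681 ≡ 44 (mod 49). Now have (44/49).
Factor out 2: 44 = 2^2·11. Since 49 ≡ 1 (mod 8), (2/49) = +1, and (2/49)^2 = +1. Now have (11/49).
49 ≡ 1 (mod 4), so quadratic reciprocity gives (11/49) = (49/11). Reduce: 49 ≡ 5 (mod 11). Now have (5/11).
5 ≡ 1 (mod 4), so quadratic reciprocity gives (5/11) = (11/5). Reduce: 11 ≡ 1 (mod 5). Now have (1/5).
(1/5) = 1. Collecting the sign factors: 1.

1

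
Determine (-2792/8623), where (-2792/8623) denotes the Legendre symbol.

1

Reduce the numerator: -2792 ≡ 5831 (mod 8623), so (-2792/8623) = (5831/8623).
Both 5831 ≡ 3 and 8623 ≡ 3 (mod 4), so reciprocity gives (5831/8623) = -(8623/5831). Reduce: 8623 ≡ 2792 (mod 5831). Now have -(2792/5831).
Factor out 2: 2792 = 2^3·349. Since 5831 ≡ 7 (mod 8), (2/5831) = +1, and (2/5831)^3 = +1. Now have -(349/5831).
349 ≡ 1 (mod 4), so quadratic reciprocity gives (349/5831) = (5831/349). Reduce: 5831 ≡ 247 (mod 349). Now have -(247/349).
349 ≡ 1 (mod 4), so quadratic reciprocity gives (247/349) = (349/247). Reduce: 349 ≡ 102 (mod 247). Now have -(102/247).
Factor out 2: 102 = 2·51. Since 247 ≡ 7 (mod 8), (2/247) = +1. Now have -(51/247).
Both 51 ≡ 3 and 247 ≡ 3 (mod 4), so reciprocity gives (51/247) = -(247/51). Reduce: 247 ≡ 43 (mod 51). Now have (43/51).
Both 43 ≡ 3 and 51 ≡ 3 (mod 4), so reciprocity gives (43/51) = -(51/43). Reduce: 51 ≡ 8 (mod 43). Now have -(8/43).
Factor out 2: 8 = 2^3. Since 43 ≡ 3 (mod 8), (2/43) = -1, and (2/43)^3 = -1. Now have (1/43).
(1/43) = 1. Collecting the sign factors: 1.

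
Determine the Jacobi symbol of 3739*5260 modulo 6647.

By multiplicativity, (3739·5260 / 6647) = (3739 / 6647)·(5260 / 6647).
First factor (3739 / 6647):
Both 3739 ≡ 3 and 6647 ≡ 3 (mod 4), so reciprocity gives (3739 / 6647) = -(6647 / 3739). Reduce: 6647 ≡ 2908 (mod 3739). Now have -(2908 / 3739).
Factor out 2: 2908 = 2^2·727. Since 3739 ≡ 3 (mod 8), (2 / 3739) = -1, and (2 / 3739)^2 = +1. Now have -(727 / 3739).
Both 727 ≡ 3 and 3739 ≡ 3 (mod 4), so reciprocity gives (727 / 3739) = -(3739 / 727). Reduce: 3739 ≡ 104 (mod 727). Now have (104 / 727).
Factor out 2: 104 = 2^3·13. Since 727 ≡ 7 (mod 8), (2 / 727) = +1, and (2 / 727)^3 = +1. Now have (13 / 727).
13 ≡ 1 (mod 4), so quadratic reciprocity gives (13 / 727) = (727 / 13). Reduce: 727 ≡ 12 (mod 13). Now have (12 / 13).
Factor out 2: 12 = 2^2·3. Since 13 ≡ 5 (mod 8), (2 / 13) = -1, and (2 / 13)^2 = +1. Now have (3 / 13).
13 ≡ 1 (mod 4), so quadratic reciprocity gives (3 / 13) = (13 / 3). Reduce: 13 ≡ 1 (mod 3). Now have (1 / 3).
(1 / 3) = 1. Collecting the sign factors: 1.
Second factor (5260 / 6647):
Factor out 2: 5260 = 2^2·1315. Since 6647 ≡ 7 (mod 8), (2 / 6647) = +1, and (2 / 6647)^2 = +1. Now have (1315 / 6647).
Both 1315 ≡ 3 and 6647 ≡ 3 (mod 4), so reciprocity gives (1315 / 6647) = -(6647 / 1315). Reduce: 6647 ≡ 72 (mod 1315). Now have -(72 / 1315).
Factor out 2: 72 = 2^3·9. Since 1315 ≡ 3 (mod 8), (2 / 1315) = -1, and (2 / 1315)^3 = -1. Now have (9 / 1315).
9 ≡ 1 (mod 4), so quadratic reciprocity gives (9 / 1315) = (1315 / 9). Reduce: 1315 ≡ 1 (mod 9). Now have (1 / 9).
(1 / 9) = 1. Collecting the sign factors: 1.
Product: (1)·(1) = 1.

1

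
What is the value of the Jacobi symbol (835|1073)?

1073 ≡ 1 (mod 4), so quadratic reciprocity gives (835|1073) = (1073|835). Reduce: 1073 ≡ 238 (mod 835). Now have (238|835).
Factor out 2: 238 = 2·119. Since 835 ≡ 3 (mod 8), (2|835) = -1. Now have -(119|835).
Both 119 ≡ 3 and 835 ≡ 3 (mod 4), so reciprocity gives (119|835) = -(835|119). Reduce: 835 ≡ 2 (mod 119). Now have (2|119).
Factor out 2: 2 = 2. Since 119 ≡ 7 (mod 8), (2|119) = +1. Now have (1|119).
(1|119) = 1. Collecting the sign factors: 1.

1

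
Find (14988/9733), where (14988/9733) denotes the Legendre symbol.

-1

Reduce the numerator: 14988 ≡ 5255 (mod 9733), so (14988/9733) = (5255/9733).
9733 ≡ 1 (mod 4), so quadratic reciprocity gives (5255/9733) = (9733/5255). Reduce: 9733 ≡ 4478 (mod 5255). Now have (4478/5255).
Factor out 2: 4478 = 2·2239. Since 5255 ≡ 7 (mod 8), (2/5255) = +1. Now have (2239/5255).
Both 2239 ≡ 3 and 5255 ≡ 3 (mod 4), so reciprocity gives (2239/5255) = -(5255/2239). Reduce: 5255 ≡ 777 (mod 2239). Now have -(777/2239).
777 ≡ 1 (mod 4), so quadratic reciprocity gives (777/2239) = (2239/777). Reduce: 2239 ≡ 685 (mod 777). Now have -(685/777).
685 ≡ 1 (mod 4), so quadratic reciprocity gives (685/777) = (777/685). Reduce: 777 ≡ 92 (mod 685). Now have -(92/685).
Factor out 2: 92 = 2^2·23. Since 685 ≡ 5 (mod 8), (2/685) = -1, and (2/685)^2 = +1. Now have -(23/685).
685 ≡ 1 (mod 4), so quadratic reciprocity gives (23/685) = (685/23). Reduce: 685 ≡ 18 (mod 23). Now have -(18/23).
Factor out 2: 18 = 2·9. Since 23 ≡ 7 (mod 8), (2/23) = +1. Now have -(9/23).
9 ≡ 1 (mod 4), so quadratic reciprocity gives (9/23) = (23/9). Reduce: 23 ≡ 5 (mod 9). Now have -(5/9).
5 ≡ 1 (mod 4), so quadratic reciprocity gives (5/9) = (9/5). Reduce: 9 ≡ 4 (mod 5). Now have -(4/5).
Factor out 2: 4 = 2^2. Since 5 ≡ 5 (mod 8), (2/5) = -1, and (2/5)^2 = +1. Now have -(1/5).
(1/5) = 1. Collecting the sign factors: -1.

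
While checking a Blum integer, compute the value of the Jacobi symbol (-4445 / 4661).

(-4445 / 4661)
  = (4445 / 4661)    [4661 ≡ 1 mod 4 ⇒ (-1 / 4661) = +1]
  = (4661 / 4445)    [QR: 4445 ≡ 1 mod 4, sign kept]
  = (216 / 4445)    [4661 ≡ 216 mod 4445]
  = -(27 / 4445)    [4445 ≡ 5 mod 8 ⇒ (2 / 4445)^3 = -1]
  = -(4445 / 27)    [QR: 4445 ≡ 1 mod 4, sign kept]
  = -(17 / 27)    [4445 ≡ 17 mod 27]
  = -(27 / 17)    [QR: 17 ≡ 1 mod 4, sign kept]
  = -(10 / 17)    [27 ≡ 10 mod 17]
  = -(5 / 17)    [17 ≡ 1 mod 8 ⇒ (2 / 17) = +1]
  = -(17 / 5)    [QR: 5 ≡ 1 mod 4, sign kept]
  = -(2 / 5)    [17 ≡ 2 mod 5]
  = (1 / 5)    [5 ≡ 5 mod 8 ⇒ (2 / 5) = -1]
  = 1    [(1 / 5) = 1]

1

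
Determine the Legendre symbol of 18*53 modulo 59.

-1

By multiplicativity, (18·53/59) = (18/59)·(53/59).
First factor (18/59):
Factor out 2: 18 = 2·9. Since 59 ≡ 3 (mod 8), (2/59) = -1. Now have -(9/59).
9 ≡ 1 (mod 4), so quadratic reciprocity gives (9/59) = (59/9). Reduce: 59 ≡ 5 (mod 9). Now have -(5/9).
5 ≡ 1 (mod 4), so quadratic reciprocity gives (5/9) = (9/5). Reduce: 9 ≡ 4 (mod 5). Now have -(4/5).
Factor out 2: 4 = 2^2. Since 5 ≡ 5 (mod 8), (2/5) = -1, and (2/5)^2 = +1. Now have -(1/5).
(1/5) = 1. Collecting the sign factors: -1.
Second factor (53/59):
53 ≡ 1 (mod 4), so quadratic reciprocity gives (53/59) = (59/53). Reduce: 59 ≡ 6 (mod 53). Now have (6/53).
Factor out 2: 6 = 2·3. Since 53 ≡ 5 (mod 8), (2/53) = -1. Now have -(3/53).
53 ≡ 1 (mod 4), so quadratic reciprocity gives (3/53) = (53/3). Reduce: 53 ≡ 2 (mod 3). Now have -(2/3).
Factor out 2: 2 = 2. Since 3 ≡ 3 (mod 8), (2/3) = -1. Now have (1/3).
(1/3) = 1. Collecting the sign factors: 1.
Product: (-1)·(1) = -1.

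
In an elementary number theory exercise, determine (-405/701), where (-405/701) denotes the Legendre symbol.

1

Pull out -1: (-405/701) = (-1/701)·(405/701). Since 701 ≡ 1 (mod 4), (-1/701) = +1. Now have (405/701).
405 ≡ 1 (mod 4), so quadratic reciprocity gives (405/701) = (701/405). Reduce: 701 ≡ 296 (mod 405). Now have (296/405).
Factor out 2: 296 = 2^3·37. Since 405 ≡ 5 (mod 8), (2/405) = -1, and (2/405)^3 = -1. Now have -(37/405).
37 ≡ 1 (mod 4), so quadratic reciprocity gives (37/405) = (405/37). Reduce: 405 ≡ 35 (mod 37). Now have -(35/37).
37 ≡ 1 (mod 4), so quadratic reciprocity gives (35/37) = (37/35). Reduce: 37 ≡ 2 (mod 35). Now have -(2/35).
Factor out 2: 2 = 2. Since 35 ≡ 3 (mod 8), (2/35) = -1. Now have (1/35).
(1/35) = 1. Collecting the sign factors: 1.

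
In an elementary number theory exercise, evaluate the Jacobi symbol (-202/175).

(-202/175)
  = -(202/175)    [175 ≡ 3 mod 4 ⇒ (-1/175) = -1]
  = -(27/175)    [202 ≡ 27 mod 175]
  = (175/27)    [QR: both ≡ 3 mod 4, sign flips]
  = (13/27)    [175 ≡ 13 mod 27]
  = (27/13)    [QR: 13 ≡ 1 mod 4, sign kept]
  = (1/13)    [27 ≡ 1 mod 13]
  = 1    [(1/13) = 1]

1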